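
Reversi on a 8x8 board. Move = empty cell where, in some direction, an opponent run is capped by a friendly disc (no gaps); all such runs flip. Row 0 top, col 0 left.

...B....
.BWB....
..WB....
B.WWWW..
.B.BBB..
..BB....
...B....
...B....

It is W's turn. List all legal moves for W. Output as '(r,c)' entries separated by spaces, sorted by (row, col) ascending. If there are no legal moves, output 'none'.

(0,0): flips 1 -> legal
(0,1): no bracket -> illegal
(0,2): no bracket -> illegal
(0,4): flips 1 -> legal
(1,0): flips 1 -> legal
(1,4): flips 2 -> legal
(2,0): no bracket -> illegal
(2,1): no bracket -> illegal
(2,4): flips 1 -> legal
(3,1): no bracket -> illegal
(3,6): no bracket -> illegal
(4,0): no bracket -> illegal
(4,2): no bracket -> illegal
(4,6): no bracket -> illegal
(5,0): flips 1 -> legal
(5,1): no bracket -> illegal
(5,4): flips 2 -> legal
(5,5): flips 2 -> legal
(5,6): flips 1 -> legal
(6,1): flips 2 -> legal
(6,2): flips 2 -> legal
(6,4): no bracket -> illegal
(7,2): no bracket -> illegal
(7,4): no bracket -> illegal

Answer: (0,0) (0,4) (1,0) (1,4) (2,4) (5,0) (5,4) (5,5) (5,6) (6,1) (6,2)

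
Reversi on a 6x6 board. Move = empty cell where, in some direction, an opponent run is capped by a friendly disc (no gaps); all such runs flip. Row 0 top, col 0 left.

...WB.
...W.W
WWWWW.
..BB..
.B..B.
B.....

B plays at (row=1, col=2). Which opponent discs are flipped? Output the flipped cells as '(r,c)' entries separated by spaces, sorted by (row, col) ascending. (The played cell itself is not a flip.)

Answer: (2,2)

Derivation:
Dir NW: first cell '.' (not opp) -> no flip
Dir N: first cell '.' (not opp) -> no flip
Dir NE: opp run (0,3), next=edge -> no flip
Dir W: first cell '.' (not opp) -> no flip
Dir E: opp run (1,3), next='.' -> no flip
Dir SW: opp run (2,1), next='.' -> no flip
Dir S: opp run (2,2) capped by B -> flip
Dir SE: opp run (2,3), next='.' -> no flip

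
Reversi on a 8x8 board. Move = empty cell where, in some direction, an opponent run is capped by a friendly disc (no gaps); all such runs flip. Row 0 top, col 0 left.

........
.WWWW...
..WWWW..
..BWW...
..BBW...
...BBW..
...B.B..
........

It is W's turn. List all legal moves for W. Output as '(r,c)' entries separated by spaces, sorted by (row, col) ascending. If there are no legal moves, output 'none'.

(2,1): no bracket -> illegal
(3,1): flips 1 -> legal
(4,1): flips 3 -> legal
(4,5): no bracket -> illegal
(5,1): flips 1 -> legal
(5,2): flips 5 -> legal
(5,6): no bracket -> illegal
(6,2): flips 1 -> legal
(6,4): flips 1 -> legal
(6,6): no bracket -> illegal
(7,2): no bracket -> illegal
(7,3): flips 3 -> legal
(7,4): no bracket -> illegal
(7,5): flips 1 -> legal
(7,6): no bracket -> illegal

Answer: (3,1) (4,1) (5,1) (5,2) (6,2) (6,4) (7,3) (7,5)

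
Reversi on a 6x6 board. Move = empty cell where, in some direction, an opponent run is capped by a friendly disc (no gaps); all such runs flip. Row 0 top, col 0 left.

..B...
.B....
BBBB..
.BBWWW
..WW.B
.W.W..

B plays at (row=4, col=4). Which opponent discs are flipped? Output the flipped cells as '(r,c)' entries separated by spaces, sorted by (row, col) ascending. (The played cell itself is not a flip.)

Answer: (3,3)

Derivation:
Dir NW: opp run (3,3) capped by B -> flip
Dir N: opp run (3,4), next='.' -> no flip
Dir NE: opp run (3,5), next=edge -> no flip
Dir W: opp run (4,3) (4,2), next='.' -> no flip
Dir E: first cell 'B' (not opp) -> no flip
Dir SW: opp run (5,3), next=edge -> no flip
Dir S: first cell '.' (not opp) -> no flip
Dir SE: first cell '.' (not opp) -> no flip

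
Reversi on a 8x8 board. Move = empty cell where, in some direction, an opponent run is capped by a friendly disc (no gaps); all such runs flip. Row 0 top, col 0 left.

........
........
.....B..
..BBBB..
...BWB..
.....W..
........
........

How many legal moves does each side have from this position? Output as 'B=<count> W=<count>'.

-- B to move --
(4,6): no bracket -> illegal
(5,3): flips 1 -> legal
(5,4): flips 1 -> legal
(5,6): no bracket -> illegal
(6,4): no bracket -> illegal
(6,5): flips 1 -> legal
(6,6): flips 2 -> legal
B mobility = 4
-- W to move --
(1,4): no bracket -> illegal
(1,5): flips 3 -> legal
(1,6): no bracket -> illegal
(2,1): no bracket -> illegal
(2,2): flips 1 -> legal
(2,3): no bracket -> illegal
(2,4): flips 1 -> legal
(2,6): flips 1 -> legal
(3,1): no bracket -> illegal
(3,6): no bracket -> illegal
(4,1): no bracket -> illegal
(4,2): flips 1 -> legal
(4,6): flips 1 -> legal
(5,2): no bracket -> illegal
(5,3): no bracket -> illegal
(5,4): no bracket -> illegal
(5,6): no bracket -> illegal
W mobility = 6

Answer: B=4 W=6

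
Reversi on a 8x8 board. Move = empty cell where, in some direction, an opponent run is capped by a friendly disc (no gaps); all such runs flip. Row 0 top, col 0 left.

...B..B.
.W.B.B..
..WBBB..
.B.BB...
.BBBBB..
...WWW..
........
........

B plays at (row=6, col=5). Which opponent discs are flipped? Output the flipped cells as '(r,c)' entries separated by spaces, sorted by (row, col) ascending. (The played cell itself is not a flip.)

Answer: (5,4) (5,5)

Derivation:
Dir NW: opp run (5,4) capped by B -> flip
Dir N: opp run (5,5) capped by B -> flip
Dir NE: first cell '.' (not opp) -> no flip
Dir W: first cell '.' (not opp) -> no flip
Dir E: first cell '.' (not opp) -> no flip
Dir SW: first cell '.' (not opp) -> no flip
Dir S: first cell '.' (not opp) -> no flip
Dir SE: first cell '.' (not opp) -> no flip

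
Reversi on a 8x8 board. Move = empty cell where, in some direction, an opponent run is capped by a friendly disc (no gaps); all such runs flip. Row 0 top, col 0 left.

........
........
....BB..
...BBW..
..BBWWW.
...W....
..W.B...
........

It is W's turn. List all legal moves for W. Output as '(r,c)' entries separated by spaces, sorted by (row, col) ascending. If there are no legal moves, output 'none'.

Answer: (1,3) (1,4) (1,5) (2,2) (2,3) (3,1) (3,2) (4,1) (7,5)

Derivation:
(1,3): flips 1 -> legal
(1,4): flips 2 -> legal
(1,5): flips 1 -> legal
(1,6): no bracket -> illegal
(2,2): flips 1 -> legal
(2,3): flips 3 -> legal
(2,6): no bracket -> illegal
(3,1): flips 1 -> legal
(3,2): flips 2 -> legal
(3,6): no bracket -> illegal
(4,1): flips 2 -> legal
(5,1): no bracket -> illegal
(5,2): no bracket -> illegal
(5,4): no bracket -> illegal
(5,5): no bracket -> illegal
(6,3): no bracket -> illegal
(6,5): no bracket -> illegal
(7,3): no bracket -> illegal
(7,4): no bracket -> illegal
(7,5): flips 1 -> legal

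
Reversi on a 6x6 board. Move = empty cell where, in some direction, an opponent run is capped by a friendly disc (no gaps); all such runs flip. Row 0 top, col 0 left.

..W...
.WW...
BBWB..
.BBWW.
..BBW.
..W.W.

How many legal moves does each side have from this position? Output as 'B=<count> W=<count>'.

Answer: B=7 W=8

Derivation:
-- B to move --
(0,0): no bracket -> illegal
(0,1): flips 2 -> legal
(0,3): flips 1 -> legal
(1,0): no bracket -> illegal
(1,3): flips 1 -> legal
(2,4): flips 1 -> legal
(2,5): flips 1 -> legal
(3,5): flips 2 -> legal
(4,1): no bracket -> illegal
(4,5): flips 2 -> legal
(5,1): no bracket -> illegal
(5,3): no bracket -> illegal
(5,5): no bracket -> illegal
B mobility = 7
-- W to move --
(1,0): flips 3 -> legal
(1,3): flips 1 -> legal
(1,4): no bracket -> illegal
(2,4): flips 1 -> legal
(3,0): flips 3 -> legal
(4,0): flips 1 -> legal
(4,1): flips 4 -> legal
(5,1): flips 1 -> legal
(5,3): flips 1 -> legal
W mobility = 8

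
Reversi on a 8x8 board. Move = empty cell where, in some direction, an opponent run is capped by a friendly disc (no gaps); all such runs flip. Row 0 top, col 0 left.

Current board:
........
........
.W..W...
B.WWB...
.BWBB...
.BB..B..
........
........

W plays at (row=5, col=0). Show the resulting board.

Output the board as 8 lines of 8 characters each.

Place W at (5,0); scan 8 dirs for brackets.
Dir NW: edge -> no flip
Dir N: first cell '.' (not opp) -> no flip
Dir NE: opp run (4,1) capped by W -> flip
Dir W: edge -> no flip
Dir E: opp run (5,1) (5,2), next='.' -> no flip
Dir SW: edge -> no flip
Dir S: first cell '.' (not opp) -> no flip
Dir SE: first cell '.' (not opp) -> no flip
All flips: (4,1)

Answer: ........
........
.W..W...
B.WWB...
.WWBB...
WBB..B..
........
........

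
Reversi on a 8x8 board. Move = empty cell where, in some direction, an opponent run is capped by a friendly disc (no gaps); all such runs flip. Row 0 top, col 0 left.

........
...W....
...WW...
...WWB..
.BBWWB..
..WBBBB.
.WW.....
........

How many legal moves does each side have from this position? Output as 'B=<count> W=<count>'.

Answer: B=11 W=13

Derivation:
-- B to move --
(0,2): flips 2 -> legal
(0,3): flips 4 -> legal
(0,4): no bracket -> illegal
(1,2): flips 2 -> legal
(1,4): flips 3 -> legal
(1,5): flips 2 -> legal
(2,2): flips 2 -> legal
(2,5): no bracket -> illegal
(3,2): flips 3 -> legal
(5,0): no bracket -> illegal
(5,1): flips 1 -> legal
(6,0): no bracket -> illegal
(6,3): flips 1 -> legal
(7,0): no bracket -> illegal
(7,1): flips 1 -> legal
(7,2): flips 2 -> legal
(7,3): no bracket -> illegal
B mobility = 11
-- W to move --
(2,5): no bracket -> illegal
(2,6): flips 1 -> legal
(3,0): flips 1 -> legal
(3,1): no bracket -> illegal
(3,2): flips 1 -> legal
(3,6): flips 1 -> legal
(4,0): flips 2 -> legal
(4,6): flips 2 -> legal
(4,7): no bracket -> illegal
(5,0): no bracket -> illegal
(5,1): flips 1 -> legal
(5,7): flips 4 -> legal
(6,3): flips 1 -> legal
(6,4): flips 1 -> legal
(6,5): flips 1 -> legal
(6,6): flips 1 -> legal
(6,7): flips 2 -> legal
W mobility = 13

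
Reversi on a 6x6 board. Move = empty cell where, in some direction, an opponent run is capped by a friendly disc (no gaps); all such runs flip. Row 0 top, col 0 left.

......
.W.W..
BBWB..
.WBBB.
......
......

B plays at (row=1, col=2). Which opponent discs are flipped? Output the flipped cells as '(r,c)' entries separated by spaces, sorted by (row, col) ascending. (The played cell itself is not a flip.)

Answer: (2,2)

Derivation:
Dir NW: first cell '.' (not opp) -> no flip
Dir N: first cell '.' (not opp) -> no flip
Dir NE: first cell '.' (not opp) -> no flip
Dir W: opp run (1,1), next='.' -> no flip
Dir E: opp run (1,3), next='.' -> no flip
Dir SW: first cell 'B' (not opp) -> no flip
Dir S: opp run (2,2) capped by B -> flip
Dir SE: first cell 'B' (not opp) -> no flip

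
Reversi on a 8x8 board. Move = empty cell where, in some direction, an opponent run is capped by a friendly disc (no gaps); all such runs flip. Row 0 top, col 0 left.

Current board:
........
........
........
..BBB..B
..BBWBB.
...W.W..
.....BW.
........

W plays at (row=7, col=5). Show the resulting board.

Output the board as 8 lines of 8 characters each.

Place W at (7,5); scan 8 dirs for brackets.
Dir NW: first cell '.' (not opp) -> no flip
Dir N: opp run (6,5) capped by W -> flip
Dir NE: first cell 'W' (not opp) -> no flip
Dir W: first cell '.' (not opp) -> no flip
Dir E: first cell '.' (not opp) -> no flip
Dir SW: edge -> no flip
Dir S: edge -> no flip
Dir SE: edge -> no flip
All flips: (6,5)

Answer: ........
........
........
..BBB..B
..BBWBB.
...W.W..
.....WW.
.....W..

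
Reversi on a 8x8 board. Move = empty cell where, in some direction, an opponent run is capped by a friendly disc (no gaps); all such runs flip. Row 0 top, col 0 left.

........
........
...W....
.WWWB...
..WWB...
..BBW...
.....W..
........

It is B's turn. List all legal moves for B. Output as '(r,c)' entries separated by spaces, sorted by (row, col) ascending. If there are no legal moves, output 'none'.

(1,2): flips 1 -> legal
(1,3): flips 3 -> legal
(1,4): no bracket -> illegal
(2,0): flips 2 -> legal
(2,1): no bracket -> illegal
(2,2): flips 3 -> legal
(2,4): no bracket -> illegal
(3,0): flips 3 -> legal
(4,0): no bracket -> illegal
(4,1): flips 2 -> legal
(4,5): no bracket -> illegal
(5,1): no bracket -> illegal
(5,5): flips 1 -> legal
(5,6): no bracket -> illegal
(6,3): no bracket -> illegal
(6,4): flips 1 -> legal
(6,6): no bracket -> illegal
(7,4): no bracket -> illegal
(7,5): no bracket -> illegal
(7,6): no bracket -> illegal

Answer: (1,2) (1,3) (2,0) (2,2) (3,0) (4,1) (5,5) (6,4)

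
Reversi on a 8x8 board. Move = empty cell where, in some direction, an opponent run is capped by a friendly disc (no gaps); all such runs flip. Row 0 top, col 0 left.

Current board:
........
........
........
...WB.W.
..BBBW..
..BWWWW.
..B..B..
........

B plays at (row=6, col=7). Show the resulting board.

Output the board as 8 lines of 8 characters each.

Answer: ........
........
........
...WB.W.
..BBBB..
..BWWWB.
..B..B.B
........

Derivation:
Place B at (6,7); scan 8 dirs for brackets.
Dir NW: opp run (5,6) (4,5) capped by B -> flip
Dir N: first cell '.' (not opp) -> no flip
Dir NE: edge -> no flip
Dir W: first cell '.' (not opp) -> no flip
Dir E: edge -> no flip
Dir SW: first cell '.' (not opp) -> no flip
Dir S: first cell '.' (not opp) -> no flip
Dir SE: edge -> no flip
All flips: (4,5) (5,6)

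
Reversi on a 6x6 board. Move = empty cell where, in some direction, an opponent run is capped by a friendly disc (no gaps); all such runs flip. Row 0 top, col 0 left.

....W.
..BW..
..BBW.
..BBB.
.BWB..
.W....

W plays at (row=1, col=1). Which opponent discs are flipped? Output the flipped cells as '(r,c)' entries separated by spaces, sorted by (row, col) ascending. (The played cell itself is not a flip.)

Answer: (1,2)

Derivation:
Dir NW: first cell '.' (not opp) -> no flip
Dir N: first cell '.' (not opp) -> no flip
Dir NE: first cell '.' (not opp) -> no flip
Dir W: first cell '.' (not opp) -> no flip
Dir E: opp run (1,2) capped by W -> flip
Dir SW: first cell '.' (not opp) -> no flip
Dir S: first cell '.' (not opp) -> no flip
Dir SE: opp run (2,2) (3,3), next='.' -> no flip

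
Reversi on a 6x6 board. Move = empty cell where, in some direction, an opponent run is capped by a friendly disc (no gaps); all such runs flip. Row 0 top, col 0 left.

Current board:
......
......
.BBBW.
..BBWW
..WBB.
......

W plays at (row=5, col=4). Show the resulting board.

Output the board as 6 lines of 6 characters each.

Answer: ......
......
.BBBW.
..BBWW
..WBW.
....W.

Derivation:
Place W at (5,4); scan 8 dirs for brackets.
Dir NW: opp run (4,3) (3,2) (2,1), next='.' -> no flip
Dir N: opp run (4,4) capped by W -> flip
Dir NE: first cell '.' (not opp) -> no flip
Dir W: first cell '.' (not opp) -> no flip
Dir E: first cell '.' (not opp) -> no flip
Dir SW: edge -> no flip
Dir S: edge -> no flip
Dir SE: edge -> no flip
All flips: (4,4)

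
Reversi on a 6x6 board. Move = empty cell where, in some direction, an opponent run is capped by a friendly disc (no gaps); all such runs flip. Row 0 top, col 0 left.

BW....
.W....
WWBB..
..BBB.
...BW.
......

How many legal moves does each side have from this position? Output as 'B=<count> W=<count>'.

-- B to move --
(0,2): flips 1 -> legal
(1,0): flips 1 -> legal
(1,2): no bracket -> illegal
(3,0): no bracket -> illegal
(3,1): no bracket -> illegal
(3,5): no bracket -> illegal
(4,5): flips 1 -> legal
(5,3): no bracket -> illegal
(5,4): flips 1 -> legal
(5,5): flips 1 -> legal
B mobility = 5
-- W to move --
(1,0): no bracket -> illegal
(1,2): no bracket -> illegal
(1,3): no bracket -> illegal
(1,4): no bracket -> illegal
(2,4): flips 3 -> legal
(2,5): no bracket -> illegal
(3,1): no bracket -> illegal
(3,5): no bracket -> illegal
(4,1): no bracket -> illegal
(4,2): flips 1 -> legal
(4,5): no bracket -> illegal
(5,2): no bracket -> illegal
(5,3): no bracket -> illegal
(5,4): flips 2 -> legal
W mobility = 3

Answer: B=5 W=3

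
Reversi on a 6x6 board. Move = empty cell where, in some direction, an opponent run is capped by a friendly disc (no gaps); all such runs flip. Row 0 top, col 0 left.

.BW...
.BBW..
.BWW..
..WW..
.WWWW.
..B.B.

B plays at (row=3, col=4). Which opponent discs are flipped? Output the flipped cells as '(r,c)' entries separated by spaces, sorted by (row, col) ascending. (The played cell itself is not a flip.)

Dir NW: opp run (2,3) capped by B -> flip
Dir N: first cell '.' (not opp) -> no flip
Dir NE: first cell '.' (not opp) -> no flip
Dir W: opp run (3,3) (3,2), next='.' -> no flip
Dir E: first cell '.' (not opp) -> no flip
Dir SW: opp run (4,3) capped by B -> flip
Dir S: opp run (4,4) capped by B -> flip
Dir SE: first cell '.' (not opp) -> no flip

Answer: (2,3) (4,3) (4,4)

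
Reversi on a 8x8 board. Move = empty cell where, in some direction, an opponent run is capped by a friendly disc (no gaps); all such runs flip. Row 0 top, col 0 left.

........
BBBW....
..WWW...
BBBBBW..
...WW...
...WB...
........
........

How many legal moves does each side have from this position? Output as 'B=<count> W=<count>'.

Answer: B=8 W=12

Derivation:
-- B to move --
(0,2): no bracket -> illegal
(0,3): flips 2 -> legal
(0,4): flips 2 -> legal
(1,4): flips 3 -> legal
(1,5): flips 1 -> legal
(2,1): no bracket -> illegal
(2,5): no bracket -> illegal
(2,6): no bracket -> illegal
(3,6): flips 1 -> legal
(4,2): no bracket -> illegal
(4,5): no bracket -> illegal
(4,6): no bracket -> illegal
(5,2): flips 2 -> legal
(5,5): flips 1 -> legal
(6,2): no bracket -> illegal
(6,3): flips 2 -> legal
(6,4): no bracket -> illegal
B mobility = 8
-- W to move --
(0,0): flips 1 -> legal
(0,1): flips 1 -> legal
(0,2): flips 1 -> legal
(0,3): no bracket -> illegal
(2,0): no bracket -> illegal
(2,1): flips 1 -> legal
(2,5): flips 1 -> legal
(4,0): flips 1 -> legal
(4,1): flips 1 -> legal
(4,2): flips 2 -> legal
(4,5): flips 1 -> legal
(5,5): flips 1 -> legal
(6,3): no bracket -> illegal
(6,4): flips 1 -> legal
(6,5): flips 1 -> legal
W mobility = 12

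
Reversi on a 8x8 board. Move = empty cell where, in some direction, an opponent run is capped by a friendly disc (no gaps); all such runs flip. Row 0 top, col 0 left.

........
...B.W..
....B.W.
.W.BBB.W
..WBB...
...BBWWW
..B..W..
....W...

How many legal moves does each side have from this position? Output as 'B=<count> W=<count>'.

-- B to move --
(0,4): no bracket -> illegal
(0,5): no bracket -> illegal
(0,6): flips 1 -> legal
(1,4): no bracket -> illegal
(1,6): no bracket -> illegal
(1,7): flips 1 -> legal
(2,0): flips 2 -> legal
(2,1): no bracket -> illegal
(2,2): no bracket -> illegal
(2,5): no bracket -> illegal
(2,7): no bracket -> illegal
(3,0): no bracket -> illegal
(3,2): no bracket -> illegal
(3,6): no bracket -> illegal
(4,0): no bracket -> illegal
(4,1): flips 1 -> legal
(4,5): no bracket -> illegal
(4,6): no bracket -> illegal
(4,7): no bracket -> illegal
(5,1): flips 1 -> legal
(5,2): no bracket -> illegal
(6,3): no bracket -> illegal
(6,4): no bracket -> illegal
(6,6): flips 1 -> legal
(6,7): no bracket -> illegal
(7,3): no bracket -> illegal
(7,5): no bracket -> illegal
(7,6): flips 1 -> legal
B mobility = 7
-- W to move --
(0,2): no bracket -> illegal
(0,3): no bracket -> illegal
(0,4): no bracket -> illegal
(1,2): no bracket -> illegal
(1,4): no bracket -> illegal
(2,2): flips 2 -> legal
(2,3): no bracket -> illegal
(2,5): no bracket -> illegal
(3,2): flips 2 -> legal
(3,6): no bracket -> illegal
(4,5): flips 2 -> legal
(4,6): no bracket -> illegal
(5,1): no bracket -> illegal
(5,2): flips 2 -> legal
(6,1): no bracket -> illegal
(6,3): no bracket -> illegal
(6,4): flips 1 -> legal
(7,1): flips 4 -> legal
(7,2): no bracket -> illegal
(7,3): no bracket -> illegal
W mobility = 6

Answer: B=7 W=6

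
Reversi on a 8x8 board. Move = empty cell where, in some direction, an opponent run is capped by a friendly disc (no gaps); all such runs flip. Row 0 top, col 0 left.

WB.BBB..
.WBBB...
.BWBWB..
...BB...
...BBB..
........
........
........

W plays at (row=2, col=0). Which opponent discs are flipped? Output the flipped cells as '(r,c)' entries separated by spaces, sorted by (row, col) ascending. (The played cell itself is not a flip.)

Answer: (2,1)

Derivation:
Dir NW: edge -> no flip
Dir N: first cell '.' (not opp) -> no flip
Dir NE: first cell 'W' (not opp) -> no flip
Dir W: edge -> no flip
Dir E: opp run (2,1) capped by W -> flip
Dir SW: edge -> no flip
Dir S: first cell '.' (not opp) -> no flip
Dir SE: first cell '.' (not opp) -> no flip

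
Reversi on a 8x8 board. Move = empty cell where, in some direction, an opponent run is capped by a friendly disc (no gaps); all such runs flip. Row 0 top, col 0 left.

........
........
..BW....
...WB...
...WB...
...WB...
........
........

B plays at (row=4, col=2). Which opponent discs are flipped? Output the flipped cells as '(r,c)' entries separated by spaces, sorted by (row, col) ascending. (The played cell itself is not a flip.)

Answer: (4,3)

Derivation:
Dir NW: first cell '.' (not opp) -> no flip
Dir N: first cell '.' (not opp) -> no flip
Dir NE: opp run (3,3), next='.' -> no flip
Dir W: first cell '.' (not opp) -> no flip
Dir E: opp run (4,3) capped by B -> flip
Dir SW: first cell '.' (not opp) -> no flip
Dir S: first cell '.' (not opp) -> no flip
Dir SE: opp run (5,3), next='.' -> no flip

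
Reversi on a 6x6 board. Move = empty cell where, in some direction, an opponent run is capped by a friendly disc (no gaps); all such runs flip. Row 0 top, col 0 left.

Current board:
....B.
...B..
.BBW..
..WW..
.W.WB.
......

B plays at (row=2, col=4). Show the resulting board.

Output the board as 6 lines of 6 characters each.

Answer: ....B.
...B..
.BBBB.
..WW..
.W.WB.
......

Derivation:
Place B at (2,4); scan 8 dirs for brackets.
Dir NW: first cell 'B' (not opp) -> no flip
Dir N: first cell '.' (not opp) -> no flip
Dir NE: first cell '.' (not opp) -> no flip
Dir W: opp run (2,3) capped by B -> flip
Dir E: first cell '.' (not opp) -> no flip
Dir SW: opp run (3,3), next='.' -> no flip
Dir S: first cell '.' (not opp) -> no flip
Dir SE: first cell '.' (not opp) -> no flip
All flips: (2,3)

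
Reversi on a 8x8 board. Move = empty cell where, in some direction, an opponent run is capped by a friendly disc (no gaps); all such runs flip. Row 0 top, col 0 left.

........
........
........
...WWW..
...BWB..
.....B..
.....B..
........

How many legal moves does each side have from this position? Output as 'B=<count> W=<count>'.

-- B to move --
(2,2): flips 2 -> legal
(2,3): flips 2 -> legal
(2,4): no bracket -> illegal
(2,5): flips 2 -> legal
(2,6): no bracket -> illegal
(3,2): no bracket -> illegal
(3,6): no bracket -> illegal
(4,2): no bracket -> illegal
(4,6): no bracket -> illegal
(5,3): no bracket -> illegal
(5,4): no bracket -> illegal
B mobility = 3
-- W to move --
(3,2): no bracket -> illegal
(3,6): no bracket -> illegal
(4,2): flips 1 -> legal
(4,6): flips 1 -> legal
(5,2): flips 1 -> legal
(5,3): flips 1 -> legal
(5,4): no bracket -> illegal
(5,6): flips 1 -> legal
(6,4): no bracket -> illegal
(6,6): flips 1 -> legal
(7,4): no bracket -> illegal
(7,5): flips 3 -> legal
(7,6): no bracket -> illegal
W mobility = 7

Answer: B=3 W=7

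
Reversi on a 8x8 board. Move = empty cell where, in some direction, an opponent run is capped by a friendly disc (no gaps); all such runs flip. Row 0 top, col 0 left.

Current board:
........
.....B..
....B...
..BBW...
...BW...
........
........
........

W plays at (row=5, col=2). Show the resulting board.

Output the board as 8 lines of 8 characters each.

Place W at (5,2); scan 8 dirs for brackets.
Dir NW: first cell '.' (not opp) -> no flip
Dir N: first cell '.' (not opp) -> no flip
Dir NE: opp run (4,3) capped by W -> flip
Dir W: first cell '.' (not opp) -> no flip
Dir E: first cell '.' (not opp) -> no flip
Dir SW: first cell '.' (not opp) -> no flip
Dir S: first cell '.' (not opp) -> no flip
Dir SE: first cell '.' (not opp) -> no flip
All flips: (4,3)

Answer: ........
.....B..
....B...
..BBW...
...WW...
..W.....
........
........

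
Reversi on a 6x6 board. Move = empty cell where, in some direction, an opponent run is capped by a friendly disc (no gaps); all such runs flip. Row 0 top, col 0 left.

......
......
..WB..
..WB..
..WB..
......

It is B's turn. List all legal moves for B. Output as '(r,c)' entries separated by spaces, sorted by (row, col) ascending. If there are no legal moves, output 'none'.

(1,1): flips 1 -> legal
(1,2): no bracket -> illegal
(1,3): no bracket -> illegal
(2,1): flips 2 -> legal
(3,1): flips 1 -> legal
(4,1): flips 2 -> legal
(5,1): flips 1 -> legal
(5,2): no bracket -> illegal
(5,3): no bracket -> illegal

Answer: (1,1) (2,1) (3,1) (4,1) (5,1)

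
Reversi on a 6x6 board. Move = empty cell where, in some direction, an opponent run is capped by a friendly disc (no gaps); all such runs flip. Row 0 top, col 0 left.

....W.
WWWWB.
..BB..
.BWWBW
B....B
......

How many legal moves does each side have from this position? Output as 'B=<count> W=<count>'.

-- B to move --
(0,0): flips 1 -> legal
(0,1): flips 1 -> legal
(0,2): flips 1 -> legal
(0,3): flips 1 -> legal
(0,5): no bracket -> illegal
(1,5): no bracket -> illegal
(2,0): no bracket -> illegal
(2,1): no bracket -> illegal
(2,4): no bracket -> illegal
(2,5): flips 1 -> legal
(4,1): flips 1 -> legal
(4,2): flips 1 -> legal
(4,3): flips 1 -> legal
(4,4): flips 1 -> legal
B mobility = 9
-- W to move --
(0,3): no bracket -> illegal
(0,5): flips 2 -> legal
(1,5): flips 1 -> legal
(2,0): no bracket -> illegal
(2,1): no bracket -> illegal
(2,4): flips 1 -> legal
(2,5): no bracket -> illegal
(3,0): flips 1 -> legal
(4,1): no bracket -> illegal
(4,2): no bracket -> illegal
(4,3): no bracket -> illegal
(4,4): no bracket -> illegal
(5,0): no bracket -> illegal
(5,1): no bracket -> illegal
(5,4): no bracket -> illegal
(5,5): flips 1 -> legal
W mobility = 5

Answer: B=9 W=5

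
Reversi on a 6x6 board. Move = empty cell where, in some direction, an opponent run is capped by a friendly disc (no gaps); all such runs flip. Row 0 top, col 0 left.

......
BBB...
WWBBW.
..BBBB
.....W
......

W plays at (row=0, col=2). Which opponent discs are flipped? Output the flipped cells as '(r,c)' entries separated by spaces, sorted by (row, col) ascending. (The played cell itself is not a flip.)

Dir NW: edge -> no flip
Dir N: edge -> no flip
Dir NE: edge -> no flip
Dir W: first cell '.' (not opp) -> no flip
Dir E: first cell '.' (not opp) -> no flip
Dir SW: opp run (1,1) capped by W -> flip
Dir S: opp run (1,2) (2,2) (3,2), next='.' -> no flip
Dir SE: first cell '.' (not opp) -> no flip

Answer: (1,1)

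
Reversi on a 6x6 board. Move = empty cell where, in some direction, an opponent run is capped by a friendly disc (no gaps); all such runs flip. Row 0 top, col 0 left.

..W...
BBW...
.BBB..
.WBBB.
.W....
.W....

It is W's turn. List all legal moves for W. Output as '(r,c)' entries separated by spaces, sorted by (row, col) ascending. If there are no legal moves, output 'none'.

Answer: (0,1) (1,3) (1,4) (2,0) (3,0) (3,5) (4,2) (4,5)

Derivation:
(0,0): no bracket -> illegal
(0,1): flips 2 -> legal
(1,3): flips 1 -> legal
(1,4): flips 2 -> legal
(2,0): flips 1 -> legal
(2,4): no bracket -> illegal
(2,5): no bracket -> illegal
(3,0): flips 1 -> legal
(3,5): flips 3 -> legal
(4,2): flips 2 -> legal
(4,3): no bracket -> illegal
(4,4): no bracket -> illegal
(4,5): flips 2 -> legal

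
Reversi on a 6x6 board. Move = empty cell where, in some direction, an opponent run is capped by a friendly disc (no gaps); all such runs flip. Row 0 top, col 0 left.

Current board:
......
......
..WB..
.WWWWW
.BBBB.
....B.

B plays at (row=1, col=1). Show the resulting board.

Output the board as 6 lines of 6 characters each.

Place B at (1,1); scan 8 dirs for brackets.
Dir NW: first cell '.' (not opp) -> no flip
Dir N: first cell '.' (not opp) -> no flip
Dir NE: first cell '.' (not opp) -> no flip
Dir W: first cell '.' (not opp) -> no flip
Dir E: first cell '.' (not opp) -> no flip
Dir SW: first cell '.' (not opp) -> no flip
Dir S: first cell '.' (not opp) -> no flip
Dir SE: opp run (2,2) (3,3) capped by B -> flip
All flips: (2,2) (3,3)

Answer: ......
.B....
..BB..
.WWBWW
.BBBB.
....B.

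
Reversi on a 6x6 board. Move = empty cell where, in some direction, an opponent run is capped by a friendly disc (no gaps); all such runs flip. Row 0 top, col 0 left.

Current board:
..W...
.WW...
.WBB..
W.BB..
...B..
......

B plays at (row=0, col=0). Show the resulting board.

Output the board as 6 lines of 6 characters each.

Answer: B.W...
.BW...
.WBB..
W.BB..
...B..
......

Derivation:
Place B at (0,0); scan 8 dirs for brackets.
Dir NW: edge -> no flip
Dir N: edge -> no flip
Dir NE: edge -> no flip
Dir W: edge -> no flip
Dir E: first cell '.' (not opp) -> no flip
Dir SW: edge -> no flip
Dir S: first cell '.' (not opp) -> no flip
Dir SE: opp run (1,1) capped by B -> flip
All flips: (1,1)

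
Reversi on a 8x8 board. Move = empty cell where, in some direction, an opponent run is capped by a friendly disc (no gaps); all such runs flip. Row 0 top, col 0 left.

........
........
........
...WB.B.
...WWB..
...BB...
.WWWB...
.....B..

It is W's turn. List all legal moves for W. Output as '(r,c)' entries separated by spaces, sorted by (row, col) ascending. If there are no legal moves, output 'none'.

(2,3): no bracket -> illegal
(2,4): flips 1 -> legal
(2,5): flips 1 -> legal
(2,6): no bracket -> illegal
(2,7): flips 3 -> legal
(3,5): flips 1 -> legal
(3,7): no bracket -> illegal
(4,2): no bracket -> illegal
(4,6): flips 1 -> legal
(4,7): no bracket -> illegal
(5,2): no bracket -> illegal
(5,5): no bracket -> illegal
(5,6): no bracket -> illegal
(6,5): flips 2 -> legal
(6,6): no bracket -> illegal
(7,3): no bracket -> illegal
(7,4): flips 2 -> legal
(7,6): no bracket -> illegal

Answer: (2,4) (2,5) (2,7) (3,5) (4,6) (6,5) (7,4)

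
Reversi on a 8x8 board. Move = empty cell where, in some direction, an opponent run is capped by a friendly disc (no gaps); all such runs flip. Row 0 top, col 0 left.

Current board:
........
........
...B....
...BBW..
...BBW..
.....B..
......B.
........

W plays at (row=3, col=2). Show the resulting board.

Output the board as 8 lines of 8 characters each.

Answer: ........
........
...B....
..WWWW..
...BBW..
.....B..
......B.
........

Derivation:
Place W at (3,2); scan 8 dirs for brackets.
Dir NW: first cell '.' (not opp) -> no flip
Dir N: first cell '.' (not opp) -> no flip
Dir NE: opp run (2,3), next='.' -> no flip
Dir W: first cell '.' (not opp) -> no flip
Dir E: opp run (3,3) (3,4) capped by W -> flip
Dir SW: first cell '.' (not opp) -> no flip
Dir S: first cell '.' (not opp) -> no flip
Dir SE: opp run (4,3), next='.' -> no flip
All flips: (3,3) (3,4)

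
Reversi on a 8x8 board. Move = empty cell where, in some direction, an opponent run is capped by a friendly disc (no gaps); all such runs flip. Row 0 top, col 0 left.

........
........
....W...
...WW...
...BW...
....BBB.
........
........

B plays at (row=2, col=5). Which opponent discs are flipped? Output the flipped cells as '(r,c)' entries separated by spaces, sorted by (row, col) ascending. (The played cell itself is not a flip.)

Answer: (3,4)

Derivation:
Dir NW: first cell '.' (not opp) -> no flip
Dir N: first cell '.' (not opp) -> no flip
Dir NE: first cell '.' (not opp) -> no flip
Dir W: opp run (2,4), next='.' -> no flip
Dir E: first cell '.' (not opp) -> no flip
Dir SW: opp run (3,4) capped by B -> flip
Dir S: first cell '.' (not opp) -> no flip
Dir SE: first cell '.' (not opp) -> no flip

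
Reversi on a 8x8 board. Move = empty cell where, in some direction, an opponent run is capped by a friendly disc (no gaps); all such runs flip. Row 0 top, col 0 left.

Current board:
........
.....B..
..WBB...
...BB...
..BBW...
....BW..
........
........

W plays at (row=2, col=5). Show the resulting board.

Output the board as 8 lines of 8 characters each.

Place W at (2,5); scan 8 dirs for brackets.
Dir NW: first cell '.' (not opp) -> no flip
Dir N: opp run (1,5), next='.' -> no flip
Dir NE: first cell '.' (not opp) -> no flip
Dir W: opp run (2,4) (2,3) capped by W -> flip
Dir E: first cell '.' (not opp) -> no flip
Dir SW: opp run (3,4) (4,3), next='.' -> no flip
Dir S: first cell '.' (not opp) -> no flip
Dir SE: first cell '.' (not opp) -> no flip
All flips: (2,3) (2,4)

Answer: ........
.....B..
..WWWW..
...BB...
..BBW...
....BW..
........
........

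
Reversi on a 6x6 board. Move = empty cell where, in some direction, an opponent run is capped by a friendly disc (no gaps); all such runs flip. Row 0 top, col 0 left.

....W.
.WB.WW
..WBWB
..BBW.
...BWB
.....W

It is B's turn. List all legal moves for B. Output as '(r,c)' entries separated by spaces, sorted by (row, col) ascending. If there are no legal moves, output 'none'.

(0,0): flips 2 -> legal
(0,1): no bracket -> illegal
(0,2): no bracket -> illegal
(0,3): flips 1 -> legal
(0,5): flips 2 -> legal
(1,0): flips 1 -> legal
(1,3): no bracket -> illegal
(2,0): no bracket -> illegal
(2,1): flips 1 -> legal
(3,1): no bracket -> illegal
(3,5): flips 1 -> legal
(5,3): no bracket -> illegal
(5,4): no bracket -> illegal

Answer: (0,0) (0,3) (0,5) (1,0) (2,1) (3,5)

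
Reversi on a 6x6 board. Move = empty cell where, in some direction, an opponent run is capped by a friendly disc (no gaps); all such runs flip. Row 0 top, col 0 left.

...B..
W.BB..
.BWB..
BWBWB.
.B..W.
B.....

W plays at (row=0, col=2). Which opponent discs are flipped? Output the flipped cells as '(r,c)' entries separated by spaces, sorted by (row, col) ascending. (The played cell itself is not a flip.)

Dir NW: edge -> no flip
Dir N: edge -> no flip
Dir NE: edge -> no flip
Dir W: first cell '.' (not opp) -> no flip
Dir E: opp run (0,3), next='.' -> no flip
Dir SW: first cell '.' (not opp) -> no flip
Dir S: opp run (1,2) capped by W -> flip
Dir SE: opp run (1,3), next='.' -> no flip

Answer: (1,2)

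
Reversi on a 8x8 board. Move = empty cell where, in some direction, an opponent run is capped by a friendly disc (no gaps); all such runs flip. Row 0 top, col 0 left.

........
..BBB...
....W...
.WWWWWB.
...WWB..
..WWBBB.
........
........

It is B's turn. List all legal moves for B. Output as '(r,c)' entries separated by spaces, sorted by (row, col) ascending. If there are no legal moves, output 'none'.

Answer: (2,1) (2,2) (2,3) (2,5) (3,0) (4,2) (4,6) (5,1)

Derivation:
(1,5): no bracket -> illegal
(2,0): no bracket -> illegal
(2,1): flips 2 -> legal
(2,2): flips 2 -> legal
(2,3): flips 1 -> legal
(2,5): flips 1 -> legal
(2,6): no bracket -> illegal
(3,0): flips 5 -> legal
(4,0): no bracket -> illegal
(4,1): no bracket -> illegal
(4,2): flips 2 -> legal
(4,6): flips 2 -> legal
(5,1): flips 2 -> legal
(6,1): no bracket -> illegal
(6,2): no bracket -> illegal
(6,3): no bracket -> illegal
(6,4): no bracket -> illegal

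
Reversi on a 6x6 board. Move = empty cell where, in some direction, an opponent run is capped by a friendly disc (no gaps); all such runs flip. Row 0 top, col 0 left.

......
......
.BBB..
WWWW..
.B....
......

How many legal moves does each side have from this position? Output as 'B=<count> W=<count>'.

-- B to move --
(2,0): no bracket -> illegal
(2,4): no bracket -> illegal
(3,4): no bracket -> illegal
(4,0): flips 1 -> legal
(4,2): flips 1 -> legal
(4,3): flips 2 -> legal
(4,4): flips 1 -> legal
B mobility = 4
-- W to move --
(1,0): flips 1 -> legal
(1,1): flips 2 -> legal
(1,2): flips 2 -> legal
(1,3): flips 2 -> legal
(1,4): flips 1 -> legal
(2,0): no bracket -> illegal
(2,4): no bracket -> illegal
(3,4): no bracket -> illegal
(4,0): no bracket -> illegal
(4,2): no bracket -> illegal
(5,0): flips 1 -> legal
(5,1): flips 1 -> legal
(5,2): flips 1 -> legal
W mobility = 8

Answer: B=4 W=8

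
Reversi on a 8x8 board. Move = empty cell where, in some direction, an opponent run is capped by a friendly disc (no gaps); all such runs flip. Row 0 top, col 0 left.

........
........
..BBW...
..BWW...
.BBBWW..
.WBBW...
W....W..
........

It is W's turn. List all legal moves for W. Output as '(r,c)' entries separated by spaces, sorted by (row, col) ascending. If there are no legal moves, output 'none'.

Answer: (1,1) (1,2) (1,3) (2,1) (3,1) (4,0) (6,1) (6,2) (6,3)

Derivation:
(1,1): flips 1 -> legal
(1,2): flips 1 -> legal
(1,3): flips 1 -> legal
(1,4): no bracket -> illegal
(2,1): flips 4 -> legal
(3,0): no bracket -> illegal
(3,1): flips 2 -> legal
(4,0): flips 3 -> legal
(5,0): no bracket -> illegal
(6,1): flips 2 -> legal
(6,2): flips 1 -> legal
(6,3): flips 2 -> legal
(6,4): no bracket -> illegal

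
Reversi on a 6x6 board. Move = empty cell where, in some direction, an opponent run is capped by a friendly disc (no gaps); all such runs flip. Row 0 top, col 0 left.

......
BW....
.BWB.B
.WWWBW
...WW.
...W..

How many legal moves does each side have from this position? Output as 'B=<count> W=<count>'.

Answer: B=7 W=5

Derivation:
-- B to move --
(0,0): no bracket -> illegal
(0,1): flips 1 -> legal
(0,2): no bracket -> illegal
(1,2): flips 1 -> legal
(1,3): no bracket -> illegal
(2,0): no bracket -> illegal
(2,4): no bracket -> illegal
(3,0): flips 3 -> legal
(4,0): no bracket -> illegal
(4,1): flips 2 -> legal
(4,2): no bracket -> illegal
(4,5): flips 1 -> legal
(5,2): flips 1 -> legal
(5,4): flips 3 -> legal
(5,5): no bracket -> illegal
B mobility = 7
-- W to move --
(0,0): no bracket -> illegal
(0,1): no bracket -> illegal
(1,2): no bracket -> illegal
(1,3): flips 1 -> legal
(1,4): flips 1 -> legal
(1,5): flips 1 -> legal
(2,0): flips 1 -> legal
(2,4): flips 2 -> legal
(3,0): no bracket -> illegal
(4,5): no bracket -> illegal
W mobility = 5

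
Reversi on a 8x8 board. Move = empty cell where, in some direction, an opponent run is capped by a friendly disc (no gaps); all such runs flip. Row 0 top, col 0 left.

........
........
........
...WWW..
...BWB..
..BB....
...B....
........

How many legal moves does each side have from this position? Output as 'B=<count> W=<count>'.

Answer: B=3 W=7

Derivation:
-- B to move --
(2,2): no bracket -> illegal
(2,3): flips 2 -> legal
(2,4): no bracket -> illegal
(2,5): flips 2 -> legal
(2,6): flips 2 -> legal
(3,2): no bracket -> illegal
(3,6): no bracket -> illegal
(4,2): no bracket -> illegal
(4,6): no bracket -> illegal
(5,4): no bracket -> illegal
(5,5): no bracket -> illegal
B mobility = 3
-- W to move --
(3,2): no bracket -> illegal
(3,6): no bracket -> illegal
(4,1): no bracket -> illegal
(4,2): flips 1 -> legal
(4,6): flips 1 -> legal
(5,1): no bracket -> illegal
(5,4): no bracket -> illegal
(5,5): flips 1 -> legal
(5,6): flips 1 -> legal
(6,1): flips 2 -> legal
(6,2): flips 1 -> legal
(6,4): no bracket -> illegal
(7,2): no bracket -> illegal
(7,3): flips 3 -> legal
(7,4): no bracket -> illegal
W mobility = 7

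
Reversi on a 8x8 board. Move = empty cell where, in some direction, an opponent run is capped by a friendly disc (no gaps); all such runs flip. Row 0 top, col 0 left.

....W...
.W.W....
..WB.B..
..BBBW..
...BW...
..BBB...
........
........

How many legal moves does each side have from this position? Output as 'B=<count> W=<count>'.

-- B to move --
(0,0): flips 2 -> legal
(0,1): no bracket -> illegal
(0,2): no bracket -> illegal
(0,3): flips 1 -> legal
(0,5): no bracket -> illegal
(1,0): no bracket -> illegal
(1,2): flips 1 -> legal
(1,4): no bracket -> illegal
(1,5): no bracket -> illegal
(2,0): no bracket -> illegal
(2,1): flips 1 -> legal
(2,4): no bracket -> illegal
(2,6): flips 2 -> legal
(3,1): no bracket -> illegal
(3,6): flips 1 -> legal
(4,5): flips 2 -> legal
(4,6): no bracket -> illegal
(5,5): flips 1 -> legal
B mobility = 8
-- W to move --
(1,2): no bracket -> illegal
(1,4): no bracket -> illegal
(1,5): flips 1 -> legal
(1,6): no bracket -> illegal
(2,1): no bracket -> illegal
(2,4): flips 2 -> legal
(2,6): no bracket -> illegal
(3,1): flips 3 -> legal
(3,6): no bracket -> illegal
(4,1): no bracket -> illegal
(4,2): flips 2 -> legal
(4,5): no bracket -> illegal
(5,1): no bracket -> illegal
(5,5): no bracket -> illegal
(6,1): no bracket -> illegal
(6,2): flips 1 -> legal
(6,3): flips 4 -> legal
(6,4): flips 1 -> legal
(6,5): no bracket -> illegal
W mobility = 7

Answer: B=8 W=7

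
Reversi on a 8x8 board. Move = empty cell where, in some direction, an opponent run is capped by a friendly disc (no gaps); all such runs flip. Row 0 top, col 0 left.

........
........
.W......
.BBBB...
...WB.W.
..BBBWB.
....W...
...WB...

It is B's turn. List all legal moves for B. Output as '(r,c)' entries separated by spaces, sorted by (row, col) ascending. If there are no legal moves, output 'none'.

Answer: (1,0) (1,1) (3,6) (4,2) (6,6) (7,2) (7,5)

Derivation:
(1,0): flips 1 -> legal
(1,1): flips 1 -> legal
(1,2): no bracket -> illegal
(2,0): no bracket -> illegal
(2,2): no bracket -> illegal
(3,0): no bracket -> illegal
(3,5): no bracket -> illegal
(3,6): flips 1 -> legal
(3,7): no bracket -> illegal
(4,2): flips 1 -> legal
(4,5): no bracket -> illegal
(4,7): no bracket -> illegal
(5,7): no bracket -> illegal
(6,2): no bracket -> illegal
(6,3): no bracket -> illegal
(6,5): no bracket -> illegal
(6,6): flips 1 -> legal
(7,2): flips 1 -> legal
(7,5): flips 1 -> legal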